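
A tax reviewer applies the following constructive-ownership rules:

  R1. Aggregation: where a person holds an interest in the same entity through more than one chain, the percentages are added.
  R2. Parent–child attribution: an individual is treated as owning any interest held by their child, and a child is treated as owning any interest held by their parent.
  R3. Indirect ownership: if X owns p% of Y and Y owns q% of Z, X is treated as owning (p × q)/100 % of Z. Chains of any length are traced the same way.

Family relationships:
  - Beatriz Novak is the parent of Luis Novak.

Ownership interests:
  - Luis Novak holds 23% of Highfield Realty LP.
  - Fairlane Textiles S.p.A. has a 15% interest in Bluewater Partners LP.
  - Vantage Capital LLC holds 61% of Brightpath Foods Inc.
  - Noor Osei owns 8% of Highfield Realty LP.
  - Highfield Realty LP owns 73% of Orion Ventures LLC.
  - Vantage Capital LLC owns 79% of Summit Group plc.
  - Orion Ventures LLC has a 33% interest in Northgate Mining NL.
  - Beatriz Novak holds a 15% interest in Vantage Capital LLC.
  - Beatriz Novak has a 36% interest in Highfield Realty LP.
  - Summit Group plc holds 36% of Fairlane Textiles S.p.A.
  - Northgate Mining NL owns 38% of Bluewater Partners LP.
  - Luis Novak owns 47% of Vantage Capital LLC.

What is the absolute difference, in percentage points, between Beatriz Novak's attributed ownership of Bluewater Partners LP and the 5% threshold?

By parent–child attribution (R2), Beatriz Novak is treated as also owning Luis Novak's interest in Vantage Capital LLC, giving 15% + 47% = 62%.
By parent–child attribution (R2), Beatriz Novak is treated as also owning Luis Novak's interest in Highfield Realty LP, giving 36% + 23% = 59%.
Chain via Vantage Capital LLC → Summit Group plc → Fairlane Textiles S.p.A. (R3): 62% × 79% × 36% × 15% = 2.64492% of Bluewater Partners LP.
Chain via Highfield Realty LP → Orion Ventures LLC → Northgate Mining NL (R3): 59% × 73% × 33% × 38% = 5.400978% of Bluewater Partners LP.
Aggregating (R1): 2.64492% + 5.400978% = 8.045898%.
8.045898% exceeds the 5% threshold by 3.045898 percentage points.

3.045898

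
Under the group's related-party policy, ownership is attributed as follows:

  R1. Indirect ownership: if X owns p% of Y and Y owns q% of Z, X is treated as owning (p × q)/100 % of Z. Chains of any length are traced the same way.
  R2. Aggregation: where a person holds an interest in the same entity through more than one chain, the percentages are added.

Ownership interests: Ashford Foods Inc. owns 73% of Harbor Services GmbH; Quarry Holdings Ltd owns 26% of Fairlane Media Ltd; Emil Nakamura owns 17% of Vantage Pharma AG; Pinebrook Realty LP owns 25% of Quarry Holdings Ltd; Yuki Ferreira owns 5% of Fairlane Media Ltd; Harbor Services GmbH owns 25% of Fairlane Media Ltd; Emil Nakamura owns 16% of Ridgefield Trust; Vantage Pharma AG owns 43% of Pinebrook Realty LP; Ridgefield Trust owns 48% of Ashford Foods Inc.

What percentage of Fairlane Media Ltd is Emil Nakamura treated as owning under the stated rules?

1.87675%

Chain via Ridgefield Trust → Ashford Foods Inc. → Harbor Services GmbH (R1): 16% × 48% × 73% × 25% = 1.4016% of Fairlane Media Ltd.
Chain via Vantage Pharma AG → Pinebrook Realty LP → Quarry Holdings Ltd (R1): 17% × 43% × 25% × 26% = 0.47515% of Fairlane Media Ltd.
Aggregating (R2): 1.4016% + 0.47515% = 1.87675%.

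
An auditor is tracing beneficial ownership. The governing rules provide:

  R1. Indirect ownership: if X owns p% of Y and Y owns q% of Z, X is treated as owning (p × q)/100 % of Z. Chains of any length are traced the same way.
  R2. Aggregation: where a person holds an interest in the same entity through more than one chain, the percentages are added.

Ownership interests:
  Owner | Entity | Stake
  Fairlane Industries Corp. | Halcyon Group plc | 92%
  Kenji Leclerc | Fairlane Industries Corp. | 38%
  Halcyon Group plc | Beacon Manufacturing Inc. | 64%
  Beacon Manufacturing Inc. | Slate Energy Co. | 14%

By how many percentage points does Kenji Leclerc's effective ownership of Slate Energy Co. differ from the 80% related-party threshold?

Chain via Fairlane Industries Corp. → Halcyon Group plc → Beacon Manufacturing Inc. (R1): 38% × 92% × 64% × 14% = 3.132416% of Slate Energy Co.
3.132416% falls short of the 80% threshold by 76.867584 percentage points.

76.867584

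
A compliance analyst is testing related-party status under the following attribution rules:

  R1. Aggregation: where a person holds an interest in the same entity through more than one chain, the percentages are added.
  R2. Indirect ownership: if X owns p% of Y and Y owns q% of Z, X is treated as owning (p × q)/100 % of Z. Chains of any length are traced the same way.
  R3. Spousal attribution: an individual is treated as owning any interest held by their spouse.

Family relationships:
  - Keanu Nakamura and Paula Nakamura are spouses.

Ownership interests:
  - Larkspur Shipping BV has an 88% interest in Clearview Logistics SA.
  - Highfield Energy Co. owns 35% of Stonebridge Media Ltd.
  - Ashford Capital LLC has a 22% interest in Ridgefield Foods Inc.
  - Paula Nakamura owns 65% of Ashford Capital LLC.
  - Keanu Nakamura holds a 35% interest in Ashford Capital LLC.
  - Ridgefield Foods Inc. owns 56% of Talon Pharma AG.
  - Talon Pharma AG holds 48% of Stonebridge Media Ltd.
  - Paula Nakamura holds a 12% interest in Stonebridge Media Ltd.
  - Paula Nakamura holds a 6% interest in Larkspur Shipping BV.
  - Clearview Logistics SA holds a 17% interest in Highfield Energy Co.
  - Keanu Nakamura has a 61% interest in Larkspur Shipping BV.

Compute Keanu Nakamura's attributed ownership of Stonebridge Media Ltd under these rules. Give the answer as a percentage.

By spousal attribution (R3), Keanu Nakamura is treated as also owning Paula Nakamura's interest in Larkspur Shipping BV, giving 61% + 6% = 67%.
By spousal attribution (R3), Keanu Nakamura is treated as also owning Paula Nakamura's interest in Ashford Capital LLC, giving 35% + 65% = 100%.
By spousal attribution (R3), Keanu Nakamura is treated as owning Paula Nakamura's 12% interest in Stonebridge Media Ltd.
Chain via Larkspur Shipping BV → Clearview Logistics SA → Highfield Energy Co. (R2): 67% × 88% × 17% × 35% = 3.50812% of Stonebridge Media Ltd.
Chain via Ashford Capital LLC → Ridgefield Foods Inc. → Talon Pharma AG (R2): 100% × 22% × 56% × 48% = 5.9136% of Stonebridge Media Ltd.
Direct interest in Stonebridge Media Ltd: 12%.
Aggregating (R1): 3.50812% + 5.9136% + 12% = 21.42172%.

21.42172%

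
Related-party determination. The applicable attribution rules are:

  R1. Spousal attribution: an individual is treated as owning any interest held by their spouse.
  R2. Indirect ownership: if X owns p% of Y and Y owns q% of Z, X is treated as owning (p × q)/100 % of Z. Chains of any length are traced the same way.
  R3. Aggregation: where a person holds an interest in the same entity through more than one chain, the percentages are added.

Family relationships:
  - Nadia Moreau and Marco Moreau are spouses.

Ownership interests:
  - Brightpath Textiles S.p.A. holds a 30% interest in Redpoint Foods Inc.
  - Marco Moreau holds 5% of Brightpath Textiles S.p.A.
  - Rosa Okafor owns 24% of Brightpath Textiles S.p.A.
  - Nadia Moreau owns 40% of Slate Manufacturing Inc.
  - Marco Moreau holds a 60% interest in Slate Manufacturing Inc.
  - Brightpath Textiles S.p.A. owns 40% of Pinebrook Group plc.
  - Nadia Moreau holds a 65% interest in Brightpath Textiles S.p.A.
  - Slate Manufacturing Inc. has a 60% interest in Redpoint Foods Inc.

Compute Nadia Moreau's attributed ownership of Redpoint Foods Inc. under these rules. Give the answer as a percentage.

By spousal attribution (R1), Nadia Moreau is treated as also owning Marco Moreau's interest in Brightpath Textiles S.p.A, giving 65% + 5% = 70%.
By spousal attribution (R1), Nadia Moreau is treated as also owning Marco Moreau's interest in Slate Manufacturing Inc, giving 40% + 60% = 100%.
Chain via Brightpath Textiles S.p.A. (R2): 70% × 30% = 21% of Redpoint Foods Inc.
Chain via Slate Manufacturing Inc. (R2): 100% × 60% = 60% of Redpoint Foods Inc.
Aggregating (R3): 21% + 60% = 81%.

81%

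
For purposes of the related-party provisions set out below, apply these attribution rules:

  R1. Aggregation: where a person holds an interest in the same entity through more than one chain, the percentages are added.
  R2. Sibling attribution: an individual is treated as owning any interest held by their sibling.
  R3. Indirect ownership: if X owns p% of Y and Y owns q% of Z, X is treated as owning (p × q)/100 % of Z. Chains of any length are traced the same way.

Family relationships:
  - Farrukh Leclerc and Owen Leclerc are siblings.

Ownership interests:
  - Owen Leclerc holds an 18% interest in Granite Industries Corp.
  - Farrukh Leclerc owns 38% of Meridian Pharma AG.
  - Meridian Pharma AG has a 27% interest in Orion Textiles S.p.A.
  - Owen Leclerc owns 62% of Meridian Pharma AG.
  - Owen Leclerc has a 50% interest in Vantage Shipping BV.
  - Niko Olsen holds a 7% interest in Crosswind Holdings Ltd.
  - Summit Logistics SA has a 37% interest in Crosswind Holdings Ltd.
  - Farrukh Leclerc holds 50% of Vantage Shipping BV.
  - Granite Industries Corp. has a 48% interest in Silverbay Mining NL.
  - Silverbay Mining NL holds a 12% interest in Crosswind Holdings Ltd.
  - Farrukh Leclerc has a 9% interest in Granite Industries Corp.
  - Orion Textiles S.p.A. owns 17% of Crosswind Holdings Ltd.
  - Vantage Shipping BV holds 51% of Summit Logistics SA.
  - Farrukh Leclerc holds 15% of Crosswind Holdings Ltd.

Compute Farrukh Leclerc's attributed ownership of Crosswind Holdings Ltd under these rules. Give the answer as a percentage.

By sibling attribution (R2), Farrukh Leclerc is treated as also owning Owen Leclerc's interest in Granite Industries Corp, giving 9% + 18% = 27%.
By sibling attribution (R2), Farrukh Leclerc is treated as also owning Owen Leclerc's interest in Vantage Shipping BV, giving 50% + 50% = 100%.
By sibling attribution (R2), Farrukh Leclerc is treated as also owning Owen Leclerc's interest in Meridian Pharma AG, giving 38% + 62% = 100%.
Chain via Granite Industries Corp. → Silverbay Mining NL (R3): 27% × 48% × 12% = 1.5552% of Crosswind Holdings Ltd.
Chain via Vantage Shipping BV → Summit Logistics SA (R3): 100% × 51% × 37% = 18.87% of Crosswind Holdings Ltd.
Chain via Meridian Pharma AG → Orion Textiles S.p.A. (R3): 100% × 27% × 17% = 4.59% of Crosswind Holdings Ltd.
Direct interest in Crosswind Holdings Ltd: 15%.
Aggregating (R1): 1.5552% + 18.87% + 4.59% + 15% = 40.0152%.

40.0152%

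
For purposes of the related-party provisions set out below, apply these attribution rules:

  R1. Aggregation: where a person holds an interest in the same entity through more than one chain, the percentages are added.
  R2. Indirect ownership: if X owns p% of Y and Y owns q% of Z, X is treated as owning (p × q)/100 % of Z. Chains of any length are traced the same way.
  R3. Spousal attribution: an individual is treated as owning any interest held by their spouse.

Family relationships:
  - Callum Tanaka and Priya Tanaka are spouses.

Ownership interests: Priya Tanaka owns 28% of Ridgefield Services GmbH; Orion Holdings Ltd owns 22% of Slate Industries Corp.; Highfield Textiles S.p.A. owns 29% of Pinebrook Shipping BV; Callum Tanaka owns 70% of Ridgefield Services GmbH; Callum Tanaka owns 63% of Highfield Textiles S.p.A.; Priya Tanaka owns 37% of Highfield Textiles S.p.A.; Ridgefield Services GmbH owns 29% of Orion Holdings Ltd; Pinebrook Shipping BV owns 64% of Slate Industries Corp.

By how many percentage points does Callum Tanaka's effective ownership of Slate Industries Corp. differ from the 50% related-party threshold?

By spousal attribution (R3), Callum Tanaka is treated as also owning Priya Tanaka's interest in Ridgefield Services GmbH, giving 70% + 28% = 98%.
By spousal attribution (R3), Callum Tanaka is treated as also owning Priya Tanaka's interest in Highfield Textiles S.p.A, giving 63% + 37% = 100%.
Chain via Ridgefield Services GmbH → Orion Holdings Ltd (R2): 98% × 29% × 22% = 6.2524% of Slate Industries Corp.
Chain via Highfield Textiles S.p.A. → Pinebrook Shipping BV (R2): 100% × 29% × 64% = 18.56% of Slate Industries Corp.
Aggregating (R1): 6.2524% + 18.56% = 24.8124%.
24.8124% falls short of the 50% threshold by 25.1876 percentage points.

25.1876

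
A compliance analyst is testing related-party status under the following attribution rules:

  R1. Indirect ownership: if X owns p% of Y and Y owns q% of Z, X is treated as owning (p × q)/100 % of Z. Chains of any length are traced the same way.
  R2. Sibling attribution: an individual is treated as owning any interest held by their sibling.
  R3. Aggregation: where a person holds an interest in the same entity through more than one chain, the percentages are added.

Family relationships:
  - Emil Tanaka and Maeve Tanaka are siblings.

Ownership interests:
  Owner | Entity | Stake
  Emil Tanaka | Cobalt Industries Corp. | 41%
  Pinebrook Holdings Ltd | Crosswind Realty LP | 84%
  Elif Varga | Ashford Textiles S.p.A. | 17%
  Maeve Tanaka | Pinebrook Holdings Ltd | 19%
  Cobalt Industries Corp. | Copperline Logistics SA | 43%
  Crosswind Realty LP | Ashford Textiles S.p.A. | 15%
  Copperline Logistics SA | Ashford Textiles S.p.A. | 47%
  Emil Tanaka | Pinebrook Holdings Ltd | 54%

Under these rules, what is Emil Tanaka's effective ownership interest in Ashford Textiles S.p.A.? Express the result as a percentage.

By sibling attribution (R2), Emil Tanaka is treated as also owning Maeve Tanaka's interest in Pinebrook Holdings Ltd, giving 54% + 19% = 73%.
Chain via Cobalt Industries Corp. → Copperline Logistics SA (R1): 41% × 43% × 47% = 8.2861% of Ashford Textiles S.p.A.
Chain via Pinebrook Holdings Ltd → Crosswind Realty LP (R1): 73% × 84% × 15% = 9.198% of Ashford Textiles S.p.A.
Aggregating (R3): 8.2861% + 9.198% = 17.4841%.

17.4841%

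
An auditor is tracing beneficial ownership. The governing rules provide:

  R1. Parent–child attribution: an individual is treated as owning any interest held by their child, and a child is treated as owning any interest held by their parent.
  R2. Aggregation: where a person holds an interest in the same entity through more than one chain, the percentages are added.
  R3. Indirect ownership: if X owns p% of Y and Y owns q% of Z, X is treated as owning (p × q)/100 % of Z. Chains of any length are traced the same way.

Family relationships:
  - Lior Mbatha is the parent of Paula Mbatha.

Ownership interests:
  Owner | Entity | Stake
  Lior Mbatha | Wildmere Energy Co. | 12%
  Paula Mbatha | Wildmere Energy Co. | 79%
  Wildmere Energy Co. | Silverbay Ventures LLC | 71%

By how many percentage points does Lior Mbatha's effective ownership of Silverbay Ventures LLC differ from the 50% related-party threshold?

14.61

By parent–child attribution (R1), Lior Mbatha is treated as also owning Paula Mbatha's interest in Wildmere Energy Co, giving 12% + 79% = 91%.
Chain via Wildmere Energy Co. (R3): 91% × 71% = 64.61% of Silverbay Ventures LLC.
64.61% exceeds the 50% threshold by 14.61 percentage points.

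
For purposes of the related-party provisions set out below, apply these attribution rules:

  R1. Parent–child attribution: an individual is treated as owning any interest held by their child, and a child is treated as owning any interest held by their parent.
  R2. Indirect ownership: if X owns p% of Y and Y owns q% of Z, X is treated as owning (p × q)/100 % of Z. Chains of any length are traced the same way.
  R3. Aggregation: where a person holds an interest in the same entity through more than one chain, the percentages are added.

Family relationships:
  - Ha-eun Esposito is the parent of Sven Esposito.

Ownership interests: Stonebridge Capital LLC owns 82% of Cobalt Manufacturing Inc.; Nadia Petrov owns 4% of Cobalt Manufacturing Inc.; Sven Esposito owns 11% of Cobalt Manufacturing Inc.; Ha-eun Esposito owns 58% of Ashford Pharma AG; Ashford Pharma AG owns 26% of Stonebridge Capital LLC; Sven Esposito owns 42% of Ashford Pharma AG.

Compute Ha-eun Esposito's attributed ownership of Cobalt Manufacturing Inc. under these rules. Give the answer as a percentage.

By parent–child attribution (R1), Ha-eun Esposito is treated as also owning Sven Esposito's interest in Ashford Pharma AG, giving 58% + 42% = 100%.
By parent–child attribution (R1), Ha-eun Esposito is treated as owning Sven Esposito's 11% interest in Cobalt Manufacturing Inc.
Chain via Ashford Pharma AG → Stonebridge Capital LLC (R2): 100% × 26% × 82% = 21.32% of Cobalt Manufacturing Inc.
Direct interest in Cobalt Manufacturing Inc: 11%.
Aggregating (R3): 21.32% + 11% = 32.32%.

32.32%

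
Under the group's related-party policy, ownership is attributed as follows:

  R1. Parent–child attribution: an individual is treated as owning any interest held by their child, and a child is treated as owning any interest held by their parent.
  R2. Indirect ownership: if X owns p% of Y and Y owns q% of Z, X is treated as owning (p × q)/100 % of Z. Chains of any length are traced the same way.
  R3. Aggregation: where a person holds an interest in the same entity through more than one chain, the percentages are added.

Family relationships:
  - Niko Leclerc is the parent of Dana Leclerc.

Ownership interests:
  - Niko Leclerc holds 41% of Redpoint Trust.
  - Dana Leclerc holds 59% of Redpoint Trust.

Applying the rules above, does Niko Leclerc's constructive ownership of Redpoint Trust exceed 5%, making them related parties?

By parent–child attribution (R1), Niko Leclerc is treated as also owning Dana Leclerc's interest in Redpoint Trust, giving 41% + 59% = 100%.
Direct interest in Redpoint Trust: 100%.
100% exceeds the 5% threshold, so Niko is a related party to Redpoint Trust.

Yes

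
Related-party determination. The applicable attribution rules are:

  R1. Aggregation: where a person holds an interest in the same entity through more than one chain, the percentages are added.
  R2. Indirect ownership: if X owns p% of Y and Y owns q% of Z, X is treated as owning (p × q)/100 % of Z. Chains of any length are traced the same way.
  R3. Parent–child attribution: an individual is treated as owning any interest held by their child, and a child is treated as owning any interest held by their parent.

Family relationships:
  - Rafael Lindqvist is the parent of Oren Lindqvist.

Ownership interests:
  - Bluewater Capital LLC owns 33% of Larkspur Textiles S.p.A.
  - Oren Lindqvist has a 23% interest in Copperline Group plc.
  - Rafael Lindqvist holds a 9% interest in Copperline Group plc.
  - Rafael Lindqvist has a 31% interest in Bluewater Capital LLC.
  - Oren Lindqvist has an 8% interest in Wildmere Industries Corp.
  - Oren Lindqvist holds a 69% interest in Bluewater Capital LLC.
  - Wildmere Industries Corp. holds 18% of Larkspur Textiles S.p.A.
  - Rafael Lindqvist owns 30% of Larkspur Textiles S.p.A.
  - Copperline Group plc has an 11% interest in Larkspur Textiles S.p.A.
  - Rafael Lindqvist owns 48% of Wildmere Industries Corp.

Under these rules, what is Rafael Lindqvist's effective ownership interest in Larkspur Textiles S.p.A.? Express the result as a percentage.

76.6%

By parent–child attribution (R3), Rafael Lindqvist is treated as also owning Oren Lindqvist's interest in Bluewater Capital LLC, giving 31% + 69% = 100%.
By parent–child attribution (R3), Rafael Lindqvist is treated as also owning Oren Lindqvist's interest in Copperline Group plc, giving 9% + 23% = 32%.
By parent–child attribution (R3), Rafael Lindqvist is treated as also owning Oren Lindqvist's interest in Wildmere Industries Corp, giving 48% + 8% = 56%.
Chain via Bluewater Capital LLC (R2): 100% × 33% = 33% of Larkspur Textiles S.p.A.
Chain via Copperline Group plc (R2): 32% × 11% = 3.52% of Larkspur Textiles S.p.A.
Chain via Wildmere Industries Corp. (R2): 56% × 18% = 10.08% of Larkspur Textiles S.p.A.
Direct interest in Larkspur Textiles S.p.A: 30%.
Aggregating (R1): 33% + 3.52% + 10.08% + 30% = 76.6%.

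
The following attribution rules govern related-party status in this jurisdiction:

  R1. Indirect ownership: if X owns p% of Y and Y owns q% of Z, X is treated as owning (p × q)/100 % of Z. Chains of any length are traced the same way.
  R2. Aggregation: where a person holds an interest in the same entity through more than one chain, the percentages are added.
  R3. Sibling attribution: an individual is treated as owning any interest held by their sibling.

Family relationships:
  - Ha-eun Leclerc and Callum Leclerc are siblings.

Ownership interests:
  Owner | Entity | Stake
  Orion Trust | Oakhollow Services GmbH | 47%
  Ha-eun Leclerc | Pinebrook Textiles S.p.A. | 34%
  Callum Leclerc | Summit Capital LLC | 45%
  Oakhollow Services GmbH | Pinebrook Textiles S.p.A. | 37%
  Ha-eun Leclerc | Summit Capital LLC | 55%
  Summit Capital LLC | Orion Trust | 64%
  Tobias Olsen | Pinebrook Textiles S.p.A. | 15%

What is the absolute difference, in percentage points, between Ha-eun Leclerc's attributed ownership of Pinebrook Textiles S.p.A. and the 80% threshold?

34.8704

By sibling attribution (R3), Ha-eun Leclerc is treated as also owning Callum Leclerc's interest in Summit Capital LLC, giving 55% + 45% = 100%.
Chain via Summit Capital LLC → Orion Trust → Oakhollow Services GmbH (R1): 100% × 64% × 47% × 37% = 11.1296% of Pinebrook Textiles S.p.A.
Direct interest in Pinebrook Textiles S.p.A: 34%.
Aggregating (R2): 11.1296% + 34% = 45.1296%.
45.1296% falls short of the 80% threshold by 34.8704 percentage points.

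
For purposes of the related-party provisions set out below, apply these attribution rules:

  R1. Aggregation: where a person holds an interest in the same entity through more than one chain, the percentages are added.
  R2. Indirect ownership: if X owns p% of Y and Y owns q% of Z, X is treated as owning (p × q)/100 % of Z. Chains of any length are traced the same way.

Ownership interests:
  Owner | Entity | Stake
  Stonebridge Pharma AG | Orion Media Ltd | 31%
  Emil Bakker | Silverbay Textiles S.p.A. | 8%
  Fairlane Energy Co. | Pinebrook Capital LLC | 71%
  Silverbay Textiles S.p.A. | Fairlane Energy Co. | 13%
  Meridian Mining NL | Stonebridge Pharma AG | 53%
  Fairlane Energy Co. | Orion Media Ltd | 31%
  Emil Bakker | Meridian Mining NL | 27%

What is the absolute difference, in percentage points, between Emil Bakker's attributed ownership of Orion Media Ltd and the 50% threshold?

Chain via Silverbay Textiles S.p.A. → Fairlane Energy Co. (R2): 8% × 13% × 31% = 0.3224% of Orion Media Ltd.
Chain via Meridian Mining NL → Stonebridge Pharma AG (R2): 27% × 53% × 31% = 4.4361% of Orion Media Ltd.
Aggregating (R1): 0.3224% + 4.4361% = 4.7585%.
4.7585% falls short of the 50% threshold by 45.2415 percentage points.

45.2415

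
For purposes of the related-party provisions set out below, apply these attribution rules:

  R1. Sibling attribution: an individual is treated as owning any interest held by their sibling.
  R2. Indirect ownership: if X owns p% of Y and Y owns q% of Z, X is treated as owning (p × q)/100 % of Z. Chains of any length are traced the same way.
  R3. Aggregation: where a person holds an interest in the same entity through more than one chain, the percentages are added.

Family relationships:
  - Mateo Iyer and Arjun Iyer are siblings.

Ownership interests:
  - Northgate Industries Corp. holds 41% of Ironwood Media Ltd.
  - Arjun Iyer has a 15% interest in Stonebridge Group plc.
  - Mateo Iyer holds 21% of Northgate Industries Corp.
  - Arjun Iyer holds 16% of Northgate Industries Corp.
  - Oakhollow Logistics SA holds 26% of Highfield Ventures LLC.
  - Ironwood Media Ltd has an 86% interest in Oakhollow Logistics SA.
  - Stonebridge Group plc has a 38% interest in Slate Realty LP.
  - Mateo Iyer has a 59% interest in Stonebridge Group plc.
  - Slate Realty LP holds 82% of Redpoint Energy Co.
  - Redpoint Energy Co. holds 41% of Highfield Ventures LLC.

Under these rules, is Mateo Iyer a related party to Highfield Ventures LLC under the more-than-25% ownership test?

By sibling attribution (R1), Mateo Iyer is treated as also owning Arjun Iyer's interest in Stonebridge Group plc, giving 59% + 15% = 74%.
By sibling attribution (R1), Mateo Iyer is treated as also owning Arjun Iyer's interest in Northgate Industries Corp, giving 21% + 16% = 37%.
Chain via Stonebridge Group plc → Slate Realty LP → Redpoint Energy Co. (R2): 74% × 38% × 82% × 41% = 9.453944% of Highfield Ventures LLC.
Chain via Northgate Industries Corp. → Ironwood Media Ltd → Oakhollow Logistics SA (R2): 37% × 41% × 86% × 26% = 3.392012% of Highfield Ventures LLC.
Aggregating (R3): 9.453944% + 3.392012% = 12.845956%.
12.845956% does not exceed the 25% threshold, so Mateo is not a related party to Highfield Ventures LLC.

No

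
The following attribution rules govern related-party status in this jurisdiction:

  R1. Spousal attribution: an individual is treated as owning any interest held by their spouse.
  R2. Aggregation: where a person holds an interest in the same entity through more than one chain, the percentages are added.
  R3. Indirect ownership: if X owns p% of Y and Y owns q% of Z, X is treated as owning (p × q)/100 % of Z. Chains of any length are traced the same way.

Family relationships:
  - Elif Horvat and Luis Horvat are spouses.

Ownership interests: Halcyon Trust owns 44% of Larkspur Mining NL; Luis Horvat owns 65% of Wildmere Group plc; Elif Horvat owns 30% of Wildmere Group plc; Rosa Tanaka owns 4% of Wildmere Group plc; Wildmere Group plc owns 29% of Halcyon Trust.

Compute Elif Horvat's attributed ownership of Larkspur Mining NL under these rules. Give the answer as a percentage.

12.122%

By spousal attribution (R1), Elif Horvat is treated as also owning Luis Horvat's interest in Wildmere Group plc, giving 30% + 65% = 95%.
Chain via Wildmere Group plc → Halcyon Trust (R3): 95% × 29% × 44% = 12.122% of Larkspur Mining NL.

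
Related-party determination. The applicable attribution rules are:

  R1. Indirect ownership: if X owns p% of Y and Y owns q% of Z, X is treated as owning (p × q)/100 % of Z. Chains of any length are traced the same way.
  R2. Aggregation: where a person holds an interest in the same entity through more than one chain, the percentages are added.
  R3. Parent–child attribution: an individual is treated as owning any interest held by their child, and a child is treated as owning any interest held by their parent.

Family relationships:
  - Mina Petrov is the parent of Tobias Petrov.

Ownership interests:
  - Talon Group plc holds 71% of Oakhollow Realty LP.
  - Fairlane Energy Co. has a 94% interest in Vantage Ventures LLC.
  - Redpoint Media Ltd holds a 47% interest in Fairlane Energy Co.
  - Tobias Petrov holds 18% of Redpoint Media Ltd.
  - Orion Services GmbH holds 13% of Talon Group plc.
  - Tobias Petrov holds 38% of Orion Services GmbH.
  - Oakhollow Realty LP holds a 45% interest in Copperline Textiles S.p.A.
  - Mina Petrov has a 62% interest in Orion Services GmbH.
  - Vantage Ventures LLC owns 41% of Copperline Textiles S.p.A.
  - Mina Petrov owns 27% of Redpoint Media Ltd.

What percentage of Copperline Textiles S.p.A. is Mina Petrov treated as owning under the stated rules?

By parent–child attribution (R3), Mina Petrov is treated as also owning Tobias Petrov's interest in Redpoint Media Ltd, giving 27% + 18% = 45%.
By parent–child attribution (R3), Mina Petrov is treated as also owning Tobias Petrov's interest in Orion Services GmbH, giving 62% + 38% = 100%.
Chain via Redpoint Media Ltd → Fairlane Energy Co. → Vantage Ventures LLC (R1): 45% × 47% × 94% × 41% = 8.15121% of Copperline Textiles S.p.A.
Chain via Orion Services GmbH → Talon Group plc → Oakhollow Realty LP (R1): 100% × 13% × 71% × 45% = 4.1535% of Copperline Textiles S.p.A.
Aggregating (R2): 8.15121% + 4.1535% = 12.30471%.

12.30471%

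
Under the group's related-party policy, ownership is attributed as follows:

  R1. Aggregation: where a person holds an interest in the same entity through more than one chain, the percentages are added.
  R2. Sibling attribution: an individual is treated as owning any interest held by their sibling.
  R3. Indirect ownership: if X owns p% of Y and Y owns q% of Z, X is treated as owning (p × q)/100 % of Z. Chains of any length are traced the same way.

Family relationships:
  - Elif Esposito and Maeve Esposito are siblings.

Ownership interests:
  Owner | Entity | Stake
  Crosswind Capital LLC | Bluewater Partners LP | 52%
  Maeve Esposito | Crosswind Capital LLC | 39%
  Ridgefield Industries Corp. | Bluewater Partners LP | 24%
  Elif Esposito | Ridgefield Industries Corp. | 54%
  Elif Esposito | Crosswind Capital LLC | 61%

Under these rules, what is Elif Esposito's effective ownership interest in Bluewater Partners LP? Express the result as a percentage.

By sibling attribution (R2), Elif Esposito is treated as also owning Maeve Esposito's interest in Crosswind Capital LLC, giving 61% + 39% = 100%.
Chain via Ridgefield Industries Corp. (R3): 54% × 24% = 12.96% of Bluewater Partners LP.
Chain via Crosswind Capital LLC (R3): 100% × 52% = 52% of Bluewater Partners LP.
Aggregating (R1): 12.96% + 52% = 64.96%.

64.96%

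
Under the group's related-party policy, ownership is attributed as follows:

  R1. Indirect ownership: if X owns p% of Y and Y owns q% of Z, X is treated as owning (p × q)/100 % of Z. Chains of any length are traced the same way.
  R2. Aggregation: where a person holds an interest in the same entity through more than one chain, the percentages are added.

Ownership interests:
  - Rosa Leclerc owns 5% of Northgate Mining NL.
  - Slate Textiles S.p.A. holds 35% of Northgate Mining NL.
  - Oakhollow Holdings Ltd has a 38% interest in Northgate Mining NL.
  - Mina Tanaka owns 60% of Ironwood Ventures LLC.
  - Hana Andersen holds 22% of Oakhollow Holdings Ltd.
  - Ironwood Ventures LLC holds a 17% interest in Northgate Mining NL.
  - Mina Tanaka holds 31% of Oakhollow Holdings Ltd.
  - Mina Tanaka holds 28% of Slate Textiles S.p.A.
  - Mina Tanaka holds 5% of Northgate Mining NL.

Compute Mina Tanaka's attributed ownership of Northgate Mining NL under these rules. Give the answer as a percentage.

Chain via Oakhollow Holdings Ltd (R1): 31% × 38% = 11.78% of Northgate Mining NL.
Chain via Slate Textiles S.p.A. (R1): 28% × 35% = 9.8% of Northgate Mining NL.
Chain via Ironwood Ventures LLC (R1): 60% × 17% = 10.2% of Northgate Mining NL.
Direct interest in Northgate Mining NL: 5%.
Aggregating (R2): 11.78% + 9.8% + 10.2% + 5% = 36.78%.

36.78%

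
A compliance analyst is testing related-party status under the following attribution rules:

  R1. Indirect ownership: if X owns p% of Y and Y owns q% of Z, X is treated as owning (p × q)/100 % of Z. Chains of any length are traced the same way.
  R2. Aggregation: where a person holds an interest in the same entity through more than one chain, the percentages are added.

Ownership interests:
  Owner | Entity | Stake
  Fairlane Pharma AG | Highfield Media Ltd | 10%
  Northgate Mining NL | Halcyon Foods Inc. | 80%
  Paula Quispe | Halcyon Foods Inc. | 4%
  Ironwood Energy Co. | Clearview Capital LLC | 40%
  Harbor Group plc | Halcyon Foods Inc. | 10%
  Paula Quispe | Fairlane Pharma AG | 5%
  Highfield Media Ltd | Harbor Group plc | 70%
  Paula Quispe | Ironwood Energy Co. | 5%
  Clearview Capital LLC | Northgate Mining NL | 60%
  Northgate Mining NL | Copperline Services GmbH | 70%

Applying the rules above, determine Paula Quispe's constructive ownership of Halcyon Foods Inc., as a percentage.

4.995%

Chain via Ironwood Energy Co. → Clearview Capital LLC → Northgate Mining NL (R1): 5% × 40% × 60% × 80% = 0.96% of Halcyon Foods Inc.
Chain via Fairlane Pharma AG → Highfield Media Ltd → Harbor Group plc (R1): 5% × 10% × 70% × 10% = 0.035% of Halcyon Foods Inc.
Direct interest in Halcyon Foods Inc: 4%.
Aggregating (R2): 0.96% + 0.035% + 4% = 4.995%.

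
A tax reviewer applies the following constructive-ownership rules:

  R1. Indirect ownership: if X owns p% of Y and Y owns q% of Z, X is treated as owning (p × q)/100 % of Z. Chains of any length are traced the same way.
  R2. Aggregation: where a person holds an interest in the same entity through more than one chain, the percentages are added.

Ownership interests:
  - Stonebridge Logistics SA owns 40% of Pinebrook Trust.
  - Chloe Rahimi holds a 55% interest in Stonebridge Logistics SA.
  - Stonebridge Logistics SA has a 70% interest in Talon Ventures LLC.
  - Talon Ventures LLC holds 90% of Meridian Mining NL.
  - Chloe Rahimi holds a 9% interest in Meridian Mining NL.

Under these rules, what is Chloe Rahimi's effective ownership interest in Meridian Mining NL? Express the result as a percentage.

43.65%

Chain via Stonebridge Logistics SA → Talon Ventures LLC (R1): 55% × 70% × 90% = 34.65% of Meridian Mining NL.
Direct interest in Meridian Mining NL: 9%.
Aggregating (R2): 34.65% + 9% = 43.65%.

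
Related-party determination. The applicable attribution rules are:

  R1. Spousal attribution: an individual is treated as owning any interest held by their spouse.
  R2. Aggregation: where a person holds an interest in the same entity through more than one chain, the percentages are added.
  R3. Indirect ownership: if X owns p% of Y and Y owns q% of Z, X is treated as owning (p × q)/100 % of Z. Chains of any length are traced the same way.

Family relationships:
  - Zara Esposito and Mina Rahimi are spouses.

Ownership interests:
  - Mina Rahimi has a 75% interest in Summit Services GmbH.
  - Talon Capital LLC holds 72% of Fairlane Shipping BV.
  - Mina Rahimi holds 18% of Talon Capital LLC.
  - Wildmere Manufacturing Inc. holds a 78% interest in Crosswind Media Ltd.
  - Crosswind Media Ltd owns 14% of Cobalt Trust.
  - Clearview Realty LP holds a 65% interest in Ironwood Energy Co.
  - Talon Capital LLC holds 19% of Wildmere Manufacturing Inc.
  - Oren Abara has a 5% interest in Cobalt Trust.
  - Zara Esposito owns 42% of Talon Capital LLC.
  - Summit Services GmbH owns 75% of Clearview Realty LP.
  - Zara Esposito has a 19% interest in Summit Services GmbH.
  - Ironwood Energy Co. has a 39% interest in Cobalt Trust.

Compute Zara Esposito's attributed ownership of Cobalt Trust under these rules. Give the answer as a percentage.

By spousal attribution (R1), Zara Esposito is treated as also owning Mina Rahimi's interest in Talon Capital LLC, giving 42% + 18% = 60%.
By spousal attribution (R1), Zara Esposito is treated as also owning Mina Rahimi's interest in Summit Services GmbH, giving 19% + 75% = 94%.
Chain via Talon Capital LLC → Wildmere Manufacturing Inc. → Crosswind Media Ltd (R3): 60% × 19% × 78% × 14% = 1.24488% of Cobalt Trust.
Chain via Summit Services GmbH → Clearview Realty LP → Ironwood Energy Co. (R3): 94% × 75% × 65% × 39% = 17.87175% of Cobalt Trust.
Aggregating (R2): 1.24488% + 17.87175% = 19.11663%.

19.11663%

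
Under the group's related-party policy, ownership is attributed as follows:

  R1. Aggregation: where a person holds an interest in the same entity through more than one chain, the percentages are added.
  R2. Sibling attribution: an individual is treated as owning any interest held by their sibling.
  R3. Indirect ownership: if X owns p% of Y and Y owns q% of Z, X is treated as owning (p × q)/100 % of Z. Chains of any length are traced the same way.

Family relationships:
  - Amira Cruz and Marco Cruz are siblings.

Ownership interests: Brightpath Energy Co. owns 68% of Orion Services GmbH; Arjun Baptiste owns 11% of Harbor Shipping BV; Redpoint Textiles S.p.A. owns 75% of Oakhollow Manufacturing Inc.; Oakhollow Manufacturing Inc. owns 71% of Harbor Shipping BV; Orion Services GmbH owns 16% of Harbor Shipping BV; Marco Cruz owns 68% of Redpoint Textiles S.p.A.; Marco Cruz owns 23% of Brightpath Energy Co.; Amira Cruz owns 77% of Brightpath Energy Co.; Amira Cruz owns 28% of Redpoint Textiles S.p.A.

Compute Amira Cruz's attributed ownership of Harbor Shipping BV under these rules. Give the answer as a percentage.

62%

By sibling attribution (R2), Amira Cruz is treated as also owning Marco Cruz's interest in Redpoint Textiles S.p.A, giving 28% + 68% = 96%.
By sibling attribution (R2), Amira Cruz is treated as also owning Marco Cruz's interest in Brightpath Energy Co, giving 77% + 23% = 100%.
Chain via Redpoint Textiles S.p.A. → Oakhollow Manufacturing Inc. (R3): 96% × 75% × 71% = 51.12% of Harbor Shipping BV.
Chain via Brightpath Energy Co. → Orion Services GmbH (R3): 100% × 68% × 16% = 10.88% of Harbor Shipping BV.
Aggregating (R1): 51.12% + 10.88% = 62%.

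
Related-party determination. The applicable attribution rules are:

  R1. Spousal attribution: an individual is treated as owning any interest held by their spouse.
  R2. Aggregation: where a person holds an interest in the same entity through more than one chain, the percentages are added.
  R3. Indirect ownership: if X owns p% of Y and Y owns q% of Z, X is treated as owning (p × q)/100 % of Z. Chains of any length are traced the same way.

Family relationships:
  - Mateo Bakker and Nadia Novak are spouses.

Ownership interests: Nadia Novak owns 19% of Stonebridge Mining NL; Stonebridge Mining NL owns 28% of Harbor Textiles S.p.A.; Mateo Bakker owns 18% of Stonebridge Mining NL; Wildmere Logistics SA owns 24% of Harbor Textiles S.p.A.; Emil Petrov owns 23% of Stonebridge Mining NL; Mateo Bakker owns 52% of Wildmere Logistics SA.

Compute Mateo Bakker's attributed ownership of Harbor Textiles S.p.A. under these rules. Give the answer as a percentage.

By spousal attribution (R1), Mateo Bakker is treated as also owning Nadia Novak's interest in Stonebridge Mining NL, giving 18% + 19% = 37%.
Chain via Stonebridge Mining NL (R3): 37% × 28% = 10.36% of Harbor Textiles S.p.A.
Chain via Wildmere Logistics SA (R3): 52% × 24% = 12.48% of Harbor Textiles S.p.A.
Aggregating (R2): 10.36% + 12.48% = 22.84%.

22.84%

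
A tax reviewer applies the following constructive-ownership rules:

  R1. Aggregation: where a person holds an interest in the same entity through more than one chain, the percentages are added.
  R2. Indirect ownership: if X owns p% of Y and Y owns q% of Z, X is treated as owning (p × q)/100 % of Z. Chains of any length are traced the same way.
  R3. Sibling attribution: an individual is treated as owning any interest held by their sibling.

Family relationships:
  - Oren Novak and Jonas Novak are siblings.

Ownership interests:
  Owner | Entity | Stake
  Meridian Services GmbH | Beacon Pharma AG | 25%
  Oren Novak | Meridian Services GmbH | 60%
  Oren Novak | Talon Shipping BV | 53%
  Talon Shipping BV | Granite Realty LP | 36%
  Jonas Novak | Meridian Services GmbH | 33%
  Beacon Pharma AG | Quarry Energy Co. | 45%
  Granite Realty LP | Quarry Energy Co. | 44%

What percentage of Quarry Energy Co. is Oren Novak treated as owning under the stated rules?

18.8577%

By sibling attribution (R3), Oren Novak is treated as also owning Jonas Novak's interest in Meridian Services GmbH, giving 60% + 33% = 93%.
Chain via Talon Shipping BV → Granite Realty LP (R2): 53% × 36% × 44% = 8.3952% of Quarry Energy Co.
Chain via Meridian Services GmbH → Beacon Pharma AG (R2): 93% × 25% × 45% = 10.4625% of Quarry Energy Co.
Aggregating (R1): 8.3952% + 10.4625% = 18.8577%.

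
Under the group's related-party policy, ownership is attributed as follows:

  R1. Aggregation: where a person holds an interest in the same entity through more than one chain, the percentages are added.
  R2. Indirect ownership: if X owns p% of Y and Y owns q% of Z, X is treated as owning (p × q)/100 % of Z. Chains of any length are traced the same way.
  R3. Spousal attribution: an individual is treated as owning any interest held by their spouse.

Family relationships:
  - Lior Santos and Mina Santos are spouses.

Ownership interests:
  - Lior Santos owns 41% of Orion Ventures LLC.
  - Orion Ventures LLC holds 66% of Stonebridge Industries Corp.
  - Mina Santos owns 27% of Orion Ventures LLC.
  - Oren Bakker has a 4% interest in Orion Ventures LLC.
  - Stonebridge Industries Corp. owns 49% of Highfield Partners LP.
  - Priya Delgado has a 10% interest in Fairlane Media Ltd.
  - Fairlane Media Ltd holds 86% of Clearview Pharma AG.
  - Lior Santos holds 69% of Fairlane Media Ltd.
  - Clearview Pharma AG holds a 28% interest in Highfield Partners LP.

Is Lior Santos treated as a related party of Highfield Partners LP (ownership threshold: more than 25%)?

By spousal attribution (R3), Lior Santos is treated as also owning Mina Santos's interest in Orion Ventures LLC, giving 41% + 27% = 68%.
Chain via Fairlane Media Ltd → Clearview Pharma AG (R2): 69% × 86% × 28% = 16.6152% of Highfield Partners LP.
Chain via Orion Ventures LLC → Stonebridge Industries Corp. (R2): 68% × 66% × 49% = 21.9912% of Highfield Partners LP.
Aggregating (R1): 16.6152% + 21.9912% = 38.6064%.
38.6064% exceeds the 25% threshold, so Lior is a related party to Highfield Partners LP.

Yes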